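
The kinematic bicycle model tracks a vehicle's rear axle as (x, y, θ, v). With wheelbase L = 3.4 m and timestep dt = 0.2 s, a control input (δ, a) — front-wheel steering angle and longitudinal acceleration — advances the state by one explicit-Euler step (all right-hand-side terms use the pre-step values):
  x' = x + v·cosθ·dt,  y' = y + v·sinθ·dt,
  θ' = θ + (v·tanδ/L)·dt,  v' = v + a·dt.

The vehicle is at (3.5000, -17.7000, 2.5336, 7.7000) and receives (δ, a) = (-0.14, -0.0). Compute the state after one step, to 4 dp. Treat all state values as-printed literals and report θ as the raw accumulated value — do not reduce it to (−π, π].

x' = 3.5000 + 7.7000·cos(2.5336)·0.2 = 2.2360
y' = -17.7000 + 7.7000·sin(2.5336)·0.2 = -16.8203
θ' = 2.5336 + (7.7000/3.4)·tan(-0.14)·0.2 = 2.4698
v' = 7.7000 + 0.0000·0.2 = 7.7000

(2.2360, -16.8203, 2.4698, 7.7000)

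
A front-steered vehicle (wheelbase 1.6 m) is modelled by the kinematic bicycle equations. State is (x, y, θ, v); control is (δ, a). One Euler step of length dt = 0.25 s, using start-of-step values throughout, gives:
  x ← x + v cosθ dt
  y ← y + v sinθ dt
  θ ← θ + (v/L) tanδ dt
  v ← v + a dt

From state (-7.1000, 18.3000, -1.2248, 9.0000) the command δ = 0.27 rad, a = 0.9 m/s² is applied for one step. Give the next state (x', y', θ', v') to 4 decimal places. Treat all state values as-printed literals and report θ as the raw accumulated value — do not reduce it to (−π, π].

x' = -7.1000 + 9.0000·cos(-1.2248)·0.25 = -6.3369
y' = 18.3000 + 9.0000·sin(-1.2248)·0.25 = 16.1833
θ' = -1.2248 + (9.0000/1.6)·tan(0.27)·0.25 = -0.8356
v' = 9.0000 + 0.9000·0.25 = 9.2250

(-6.3369, 16.1833, -0.8356, 9.2250)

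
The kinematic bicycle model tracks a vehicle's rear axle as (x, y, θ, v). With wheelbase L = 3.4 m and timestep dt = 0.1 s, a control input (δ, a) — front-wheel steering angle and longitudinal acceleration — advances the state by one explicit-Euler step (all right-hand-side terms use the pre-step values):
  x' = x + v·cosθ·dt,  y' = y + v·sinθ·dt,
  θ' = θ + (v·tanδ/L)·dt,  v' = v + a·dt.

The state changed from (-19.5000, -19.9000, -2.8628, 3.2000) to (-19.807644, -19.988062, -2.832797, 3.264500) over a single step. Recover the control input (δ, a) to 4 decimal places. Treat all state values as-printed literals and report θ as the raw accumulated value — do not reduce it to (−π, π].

δ = 0.3086, a = 0.6450

a = (v'−v)/dt = (0.064500)/0.1 = 0.6450
Δθ = θ'−θ = 0.030003;  (v·dt/L) = 3.2000·0.1/3.4 = 0.094118
tan δ = Δθ·L/(v·dt) = 0.318782  →  δ = 0.3086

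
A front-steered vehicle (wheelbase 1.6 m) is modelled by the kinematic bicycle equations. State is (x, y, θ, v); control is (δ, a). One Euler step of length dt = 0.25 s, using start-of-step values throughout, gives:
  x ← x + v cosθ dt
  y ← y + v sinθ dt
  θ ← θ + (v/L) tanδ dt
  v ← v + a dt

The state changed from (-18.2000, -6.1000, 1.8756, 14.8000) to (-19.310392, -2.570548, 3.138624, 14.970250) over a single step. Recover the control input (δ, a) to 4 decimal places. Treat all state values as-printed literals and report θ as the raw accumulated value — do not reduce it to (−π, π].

δ = 0.4999, a = 0.6810

a = (v'−v)/dt = (0.170250)/0.25 = 0.6810
Δθ = θ'−θ = 1.263024;  (v·dt/L) = 14.8000·0.25/1.6 = 2.312500
tan δ = Δθ·L/(v·dt) = 0.546173  →  δ = 0.4999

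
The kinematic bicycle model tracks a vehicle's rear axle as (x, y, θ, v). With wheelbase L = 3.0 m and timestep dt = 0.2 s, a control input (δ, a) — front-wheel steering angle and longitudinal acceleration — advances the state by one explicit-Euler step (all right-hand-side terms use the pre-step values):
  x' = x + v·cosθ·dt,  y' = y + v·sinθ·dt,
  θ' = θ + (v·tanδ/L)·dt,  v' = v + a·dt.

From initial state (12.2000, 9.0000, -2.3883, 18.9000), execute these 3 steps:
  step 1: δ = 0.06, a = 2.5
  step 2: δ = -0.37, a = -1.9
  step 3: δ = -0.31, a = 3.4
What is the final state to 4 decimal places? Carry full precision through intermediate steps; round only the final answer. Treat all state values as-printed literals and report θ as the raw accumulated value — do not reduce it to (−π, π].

after step 1 (δ=0.06, a=2.5): (9.442715, 6.414313, -2.312609, 19.400000)
after step 2 (δ=-0.37, a=-1.9): (6.821288, 3.553802, -2.814246, 19.020000)
after step 3 (δ=-0.31, a=3.4): (3.219285, 2.330694, -3.220421, 19.700000)

(3.2193, 2.3307, -3.2204, 19.7000)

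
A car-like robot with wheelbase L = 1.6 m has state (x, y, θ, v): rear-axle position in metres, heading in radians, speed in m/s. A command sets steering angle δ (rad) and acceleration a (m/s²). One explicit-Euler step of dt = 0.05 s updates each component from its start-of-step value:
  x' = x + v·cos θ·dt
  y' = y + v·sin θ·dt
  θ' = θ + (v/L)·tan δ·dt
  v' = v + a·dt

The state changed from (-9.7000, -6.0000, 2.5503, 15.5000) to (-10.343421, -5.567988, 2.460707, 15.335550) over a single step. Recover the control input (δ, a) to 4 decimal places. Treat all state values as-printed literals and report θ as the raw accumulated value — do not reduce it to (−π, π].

δ = -0.1829, a = -3.2890

a = (v'−v)/dt = (-0.164450)/0.05 = -3.2890
Δθ = θ'−θ = -0.089593;  (v·dt/L) = 15.5000·0.05/1.6 = 0.484375
tan δ = Δθ·L/(v·dt) = -0.184966  →  δ = -0.1829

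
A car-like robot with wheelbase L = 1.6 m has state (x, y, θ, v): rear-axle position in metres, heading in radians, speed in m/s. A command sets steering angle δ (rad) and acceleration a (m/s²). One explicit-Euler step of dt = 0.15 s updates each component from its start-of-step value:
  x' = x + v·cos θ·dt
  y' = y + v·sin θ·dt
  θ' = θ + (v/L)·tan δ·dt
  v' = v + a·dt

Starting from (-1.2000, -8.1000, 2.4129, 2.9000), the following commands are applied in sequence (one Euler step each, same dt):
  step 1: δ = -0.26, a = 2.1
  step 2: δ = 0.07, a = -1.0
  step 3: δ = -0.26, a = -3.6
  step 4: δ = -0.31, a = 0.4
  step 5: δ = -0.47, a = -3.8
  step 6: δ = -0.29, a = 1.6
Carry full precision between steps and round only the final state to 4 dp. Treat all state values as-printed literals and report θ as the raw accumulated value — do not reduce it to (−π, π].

after step 1 (δ=-0.26, a=2.1): (-1.524530, -7.810336, 2.340575, 3.215000)
after step 2 (δ=0.07, a=-1.0): (-1.860165, -7.464049, 2.361708, 3.065000)
after step 3 (δ=-0.26, a=-3.6): (-2.187044, -7.140754, 2.285269, 2.525000)
after step 4 (δ=-0.31, a=0.4): (-2.435209, -6.854632, 2.209441, 2.585000)
after step 5 (δ=-0.47, a=-3.8): (-2.666349, -6.543306, 2.086339, 2.015000)
after step 6 (δ=-0.29, a=1.6): (-2.815361, -6.280340, 2.029967, 2.255000)

(-2.8154, -6.2803, 2.0300, 2.2550)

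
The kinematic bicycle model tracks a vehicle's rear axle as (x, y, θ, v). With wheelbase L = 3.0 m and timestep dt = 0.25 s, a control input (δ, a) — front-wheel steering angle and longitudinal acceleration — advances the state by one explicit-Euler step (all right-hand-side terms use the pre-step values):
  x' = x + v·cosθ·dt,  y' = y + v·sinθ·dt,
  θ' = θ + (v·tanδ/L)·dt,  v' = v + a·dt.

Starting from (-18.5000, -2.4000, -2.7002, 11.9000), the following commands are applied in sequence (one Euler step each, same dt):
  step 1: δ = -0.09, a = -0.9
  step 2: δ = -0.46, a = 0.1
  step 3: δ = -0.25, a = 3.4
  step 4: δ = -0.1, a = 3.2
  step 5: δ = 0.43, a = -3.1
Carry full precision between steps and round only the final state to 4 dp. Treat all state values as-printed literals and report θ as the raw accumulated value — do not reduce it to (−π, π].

after step 1 (δ=-0.09, a=-0.9): (-21.189869, -3.670917, -2.789692, 11.675000)
after step 2 (δ=-0.46, a=0.1): (-23.929756, -4.676960, -3.271722, 11.700000)
after step 3 (δ=-0.25, a=3.4): (-26.830025, -4.297405, -3.520680, 12.550000)
after step 4 (δ=-0.1, a=3.2): (-29.744771, -3.136300, -3.625614, 13.350000)
after step 5 (δ=0.43, a=-3.1): (-32.698895, -1.583220, -3.115398, 12.575000)

(-32.6989, -1.5832, -3.1154, 12.5750)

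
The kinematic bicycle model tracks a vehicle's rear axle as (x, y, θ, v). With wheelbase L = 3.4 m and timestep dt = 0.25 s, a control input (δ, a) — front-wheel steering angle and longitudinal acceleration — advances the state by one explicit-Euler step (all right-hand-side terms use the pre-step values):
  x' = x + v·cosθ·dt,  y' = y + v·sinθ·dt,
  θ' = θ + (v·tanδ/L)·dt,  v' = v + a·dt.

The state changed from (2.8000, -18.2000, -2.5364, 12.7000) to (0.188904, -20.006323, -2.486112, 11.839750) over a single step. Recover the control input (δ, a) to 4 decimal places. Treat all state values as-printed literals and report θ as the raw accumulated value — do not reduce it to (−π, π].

a = (v'−v)/dt = (-0.860250)/0.25 = -3.4410
Δθ = θ'−θ = 0.050288;  (v·dt/L) = 12.7000·0.25/3.4 = 0.933824
tan δ = Δθ·L/(v·dt) = 0.053852  →  δ = 0.0538

δ = 0.0538, a = -3.4410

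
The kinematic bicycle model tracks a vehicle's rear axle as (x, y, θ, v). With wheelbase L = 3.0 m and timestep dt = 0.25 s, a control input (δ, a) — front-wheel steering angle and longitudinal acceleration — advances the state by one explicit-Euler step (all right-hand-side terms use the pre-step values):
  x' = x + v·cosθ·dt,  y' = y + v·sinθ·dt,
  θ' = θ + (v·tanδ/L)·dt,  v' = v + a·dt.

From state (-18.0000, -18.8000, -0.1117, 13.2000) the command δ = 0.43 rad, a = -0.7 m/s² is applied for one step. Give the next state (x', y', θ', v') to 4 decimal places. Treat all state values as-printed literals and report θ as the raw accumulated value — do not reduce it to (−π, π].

(-14.7206, -19.1678, 0.3928, 13.0250)

x' = -18.0000 + 13.2000·cos(-0.1117)·0.25 = -14.7206
y' = -18.8000 + 13.2000·sin(-0.1117)·0.25 = -19.1678
θ' = -0.1117 + (13.2000/3.0)·tan(0.43)·0.25 = 0.3928
v' = 13.2000 − 0.7000·0.25 = 13.0250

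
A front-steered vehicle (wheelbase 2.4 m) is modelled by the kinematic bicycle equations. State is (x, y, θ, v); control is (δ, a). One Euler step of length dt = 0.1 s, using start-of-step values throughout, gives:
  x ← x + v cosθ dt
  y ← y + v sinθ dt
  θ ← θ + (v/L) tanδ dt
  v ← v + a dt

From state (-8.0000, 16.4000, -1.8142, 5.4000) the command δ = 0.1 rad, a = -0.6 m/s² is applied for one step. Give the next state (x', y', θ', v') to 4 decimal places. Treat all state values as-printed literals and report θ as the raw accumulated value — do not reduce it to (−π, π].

(-8.1301, 15.8759, -1.7916, 5.3400)

x' = -8.0000 + 5.4000·cos(-1.8142)·0.1 = -8.1301
y' = 16.4000 + 5.4000·sin(-1.8142)·0.1 = 15.8759
θ' = -1.8142 + (5.4000/2.4)·tan(0.1)·0.1 = -1.7916
v' = 5.4000 − 0.6000·0.1 = 5.3400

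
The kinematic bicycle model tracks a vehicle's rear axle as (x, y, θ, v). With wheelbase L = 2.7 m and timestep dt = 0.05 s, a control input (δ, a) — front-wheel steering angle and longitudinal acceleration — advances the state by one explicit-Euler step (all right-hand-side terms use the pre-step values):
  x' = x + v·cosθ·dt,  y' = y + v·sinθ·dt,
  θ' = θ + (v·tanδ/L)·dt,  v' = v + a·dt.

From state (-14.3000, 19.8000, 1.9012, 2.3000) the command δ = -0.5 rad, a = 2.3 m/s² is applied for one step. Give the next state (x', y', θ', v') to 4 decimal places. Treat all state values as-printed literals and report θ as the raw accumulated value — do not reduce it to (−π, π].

x' = -14.3000 + 2.3000·cos(1.9012)·0.05 = -14.3373
y' = 19.8000 + 2.3000·sin(1.9012)·0.05 = 19.9088
θ' = 1.9012 + (2.3000/2.7)·tan(-0.5)·0.05 = 1.8779
v' = 2.3000 + 2.3000·0.05 = 2.4150

(-14.3373, 19.9088, 1.8779, 2.4150)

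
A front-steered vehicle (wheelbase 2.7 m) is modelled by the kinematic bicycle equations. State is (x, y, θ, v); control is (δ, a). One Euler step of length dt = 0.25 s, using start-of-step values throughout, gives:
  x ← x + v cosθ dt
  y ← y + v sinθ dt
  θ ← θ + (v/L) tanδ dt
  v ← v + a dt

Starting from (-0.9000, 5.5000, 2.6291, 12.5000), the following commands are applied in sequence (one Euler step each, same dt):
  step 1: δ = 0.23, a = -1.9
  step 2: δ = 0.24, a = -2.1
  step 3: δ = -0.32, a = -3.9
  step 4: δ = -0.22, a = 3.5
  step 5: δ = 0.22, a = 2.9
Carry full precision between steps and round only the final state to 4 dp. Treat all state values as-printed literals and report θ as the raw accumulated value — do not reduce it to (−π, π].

(-14.3570, 9.9595, 2.8378, 12.1250)

after step 1 (δ=0.23, a=-1.9): (-3.623515, 7.032347, 2.900099, 12.025000)
after step 2 (δ=0.24, a=-2.1): (-6.542530, 7.751301, 3.172573, 11.500000)
after step 3 (δ=-0.32, a=-3.9): (-9.416150, 7.662246, 2.819705, 10.525000)
after step 4 (δ=-0.22, a=3.5): (-11.912259, 8.494663, 2.601779, 11.400000)
after step 5 (δ=0.22, a=2.9): (-14.357002, 9.959494, 2.837822, 12.125000)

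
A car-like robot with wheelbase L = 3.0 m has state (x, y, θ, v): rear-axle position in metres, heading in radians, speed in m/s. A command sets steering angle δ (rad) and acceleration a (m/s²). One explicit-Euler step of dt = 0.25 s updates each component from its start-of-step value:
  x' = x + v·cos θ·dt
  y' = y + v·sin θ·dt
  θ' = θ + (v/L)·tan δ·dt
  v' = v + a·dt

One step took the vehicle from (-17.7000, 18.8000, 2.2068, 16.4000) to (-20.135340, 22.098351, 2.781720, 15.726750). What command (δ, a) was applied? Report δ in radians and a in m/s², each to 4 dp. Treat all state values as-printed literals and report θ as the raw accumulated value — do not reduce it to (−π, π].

a = (v'−v)/dt = (-0.673250)/0.25 = -2.6930
Δθ = θ'−θ = 0.574920;  (v·dt/L) = 16.4000·0.25/3.0 = 1.366667
tan δ = Δθ·L/(v·dt) = 0.420673  →  δ = 0.3982

δ = 0.3982, a = -2.6930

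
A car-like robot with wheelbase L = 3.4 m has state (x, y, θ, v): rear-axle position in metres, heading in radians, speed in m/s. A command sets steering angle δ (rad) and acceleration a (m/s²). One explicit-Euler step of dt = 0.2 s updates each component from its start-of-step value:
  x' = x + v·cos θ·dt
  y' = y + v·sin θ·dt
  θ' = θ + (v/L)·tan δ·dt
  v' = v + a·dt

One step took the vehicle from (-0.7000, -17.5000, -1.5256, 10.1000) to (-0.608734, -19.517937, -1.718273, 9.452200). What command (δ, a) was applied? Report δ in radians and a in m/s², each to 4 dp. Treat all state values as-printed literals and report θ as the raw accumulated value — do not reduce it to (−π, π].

δ = -0.3136, a = -3.2390

a = (v'−v)/dt = (-0.647800)/0.2 = -3.2390
Δθ = θ'−θ = -0.192673;  (v·dt/L) = 10.1000·0.2/3.4 = 0.594118
tan δ = Δθ·L/(v·dt) = -0.324301  →  δ = -0.3136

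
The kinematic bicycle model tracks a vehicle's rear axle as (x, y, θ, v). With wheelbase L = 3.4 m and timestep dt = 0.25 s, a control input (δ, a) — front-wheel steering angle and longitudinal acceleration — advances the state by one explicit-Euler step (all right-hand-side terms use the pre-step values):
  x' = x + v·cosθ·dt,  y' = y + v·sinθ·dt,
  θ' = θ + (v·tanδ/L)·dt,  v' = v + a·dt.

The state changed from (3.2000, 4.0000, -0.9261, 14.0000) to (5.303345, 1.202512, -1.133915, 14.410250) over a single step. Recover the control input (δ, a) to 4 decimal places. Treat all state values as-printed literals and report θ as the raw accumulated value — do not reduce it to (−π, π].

a = (v'−v)/dt = (0.410250)/0.25 = 1.6410
Δθ = θ'−θ = -0.207815;  (v·dt/L) = 14.0000·0.25/3.4 = 1.029412
tan δ = Δθ·L/(v·dt) = -0.201877  →  δ = -0.1992

δ = -0.1992, a = 1.6410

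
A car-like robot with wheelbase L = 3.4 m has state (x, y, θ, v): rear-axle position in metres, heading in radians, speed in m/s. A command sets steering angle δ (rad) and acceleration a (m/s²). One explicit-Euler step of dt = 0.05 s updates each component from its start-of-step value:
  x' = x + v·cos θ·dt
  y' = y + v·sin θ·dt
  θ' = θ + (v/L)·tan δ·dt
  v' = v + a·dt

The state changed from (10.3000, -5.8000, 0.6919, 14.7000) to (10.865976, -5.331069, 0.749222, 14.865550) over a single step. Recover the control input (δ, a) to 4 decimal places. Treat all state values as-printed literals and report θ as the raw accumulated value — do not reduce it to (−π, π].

a = (v'−v)/dt = (0.165550)/0.05 = 3.3110
Δθ = θ'−θ = 0.057322;  (v·dt/L) = 14.7000·0.05/3.4 = 0.216176
tan δ = Δθ·L/(v·dt) = 0.265163  →  δ = 0.2592

δ = 0.2592, a = 3.3110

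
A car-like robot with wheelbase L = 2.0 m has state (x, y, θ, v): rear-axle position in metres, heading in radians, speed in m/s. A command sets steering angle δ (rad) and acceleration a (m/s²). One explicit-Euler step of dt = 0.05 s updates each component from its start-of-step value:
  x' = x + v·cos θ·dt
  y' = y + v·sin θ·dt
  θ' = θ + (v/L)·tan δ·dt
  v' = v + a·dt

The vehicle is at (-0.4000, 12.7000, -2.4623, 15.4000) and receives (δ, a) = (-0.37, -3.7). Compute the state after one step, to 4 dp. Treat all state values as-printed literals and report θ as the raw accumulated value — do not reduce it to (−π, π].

x' = -0.4000 + 15.4000·cos(-2.4623)·0.05 = -0.9991
y' = 12.7000 + 15.4000·sin(-2.4623)·0.05 = 12.2163
θ' = -2.4623 + (15.4000/2.0)·tan(-0.37)·0.05 = -2.6116
v' = 15.4000 − 3.7000·0.05 = 15.2150

(-0.9991, 12.2163, -2.6116, 15.2150)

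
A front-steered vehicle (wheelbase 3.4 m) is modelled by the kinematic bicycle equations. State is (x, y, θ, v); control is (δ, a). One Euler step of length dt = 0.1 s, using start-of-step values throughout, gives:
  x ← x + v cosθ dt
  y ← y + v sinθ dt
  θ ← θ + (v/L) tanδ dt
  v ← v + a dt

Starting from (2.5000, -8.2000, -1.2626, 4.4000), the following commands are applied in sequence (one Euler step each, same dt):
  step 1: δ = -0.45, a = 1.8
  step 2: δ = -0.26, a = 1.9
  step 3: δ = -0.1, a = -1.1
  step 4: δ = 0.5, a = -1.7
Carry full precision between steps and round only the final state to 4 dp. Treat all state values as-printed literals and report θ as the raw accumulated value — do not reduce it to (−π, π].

(2.9349, -9.9871, -1.3001, 4.4900)

after step 1 (δ=-0.45, a=1.8): (2.633470, -8.619268, -1.325113, 4.580000)
after step 2 (δ=-0.26, a=1.9): (2.744864, -9.063515, -1.360948, 4.770000)
after step 3 (δ=-0.1, a=-1.1): (2.844229, -9.530051, -1.375024, 4.660000)
after step 4 (δ=0.5, a=-1.7): (2.934877, -9.987149, -1.300148, 4.490000)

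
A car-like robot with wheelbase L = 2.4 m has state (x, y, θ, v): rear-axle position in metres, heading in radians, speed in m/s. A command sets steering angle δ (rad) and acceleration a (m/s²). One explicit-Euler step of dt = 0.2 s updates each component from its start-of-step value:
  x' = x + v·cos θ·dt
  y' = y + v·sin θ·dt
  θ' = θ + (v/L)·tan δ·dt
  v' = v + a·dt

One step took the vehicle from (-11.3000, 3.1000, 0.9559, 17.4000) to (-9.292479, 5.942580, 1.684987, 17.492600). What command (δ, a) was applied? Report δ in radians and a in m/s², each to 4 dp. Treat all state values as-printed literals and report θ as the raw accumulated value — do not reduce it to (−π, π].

a = (v'−v)/dt = (0.092600)/0.2 = 0.4630
Δθ = θ'−θ = 0.729087;  (v·dt/L) = 17.4000·0.2/2.4 = 1.450000
tan δ = Δθ·L/(v·dt) = 0.502819  →  δ = 0.4659

δ = 0.4659, a = 0.4630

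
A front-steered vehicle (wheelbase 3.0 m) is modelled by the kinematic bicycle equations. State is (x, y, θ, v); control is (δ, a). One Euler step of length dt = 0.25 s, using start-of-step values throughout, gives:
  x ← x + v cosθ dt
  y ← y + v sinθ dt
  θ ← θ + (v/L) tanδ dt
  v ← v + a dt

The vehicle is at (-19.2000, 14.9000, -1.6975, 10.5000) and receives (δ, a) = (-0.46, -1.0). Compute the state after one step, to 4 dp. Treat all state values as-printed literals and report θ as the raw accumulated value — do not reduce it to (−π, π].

(-19.5317, 12.2960, -2.1310, 10.2500)

x' = -19.2000 + 10.5000·cos(-1.6975)·0.25 = -19.5317
y' = 14.9000 + 10.5000·sin(-1.6975)·0.25 = 12.2960
θ' = -1.6975 + (10.5000/3.0)·tan(-0.46)·0.25 = -2.1310
v' = 10.5000 − 1.0000·0.25 = 10.2500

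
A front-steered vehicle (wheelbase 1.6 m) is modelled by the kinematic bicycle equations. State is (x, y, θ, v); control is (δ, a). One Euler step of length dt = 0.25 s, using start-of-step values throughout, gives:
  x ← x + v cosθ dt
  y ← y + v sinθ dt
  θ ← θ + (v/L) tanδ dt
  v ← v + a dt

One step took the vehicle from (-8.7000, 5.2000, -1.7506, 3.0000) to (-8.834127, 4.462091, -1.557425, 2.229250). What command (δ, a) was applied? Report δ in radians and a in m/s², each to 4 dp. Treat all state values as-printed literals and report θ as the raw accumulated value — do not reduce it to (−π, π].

a = (v'−v)/dt = (-0.770750)/0.25 = -3.0830
Δθ = θ'−θ = 0.193175;  (v·dt/L) = 3.0000·0.25/1.6 = 0.468750
tan δ = Δθ·L/(v·dt) = 0.412107  →  δ = 0.3909

δ = 0.3909, a = -3.0830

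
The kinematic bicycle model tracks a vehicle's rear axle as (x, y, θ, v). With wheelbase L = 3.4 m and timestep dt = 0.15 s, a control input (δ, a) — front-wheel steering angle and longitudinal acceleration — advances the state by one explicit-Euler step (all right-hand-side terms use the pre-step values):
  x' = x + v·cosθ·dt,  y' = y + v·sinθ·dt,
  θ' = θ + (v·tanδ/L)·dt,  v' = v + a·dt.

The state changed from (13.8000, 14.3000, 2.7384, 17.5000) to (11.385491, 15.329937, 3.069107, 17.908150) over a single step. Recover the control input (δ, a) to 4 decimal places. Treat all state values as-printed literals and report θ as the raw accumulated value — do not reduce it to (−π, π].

δ = 0.4047, a = 2.7210

a = (v'−v)/dt = (0.408150)/0.15 = 2.7210
Δθ = θ'−θ = 0.330707;  (v·dt/L) = 17.5000·0.15/3.4 = 0.772059
tan δ = Δθ·L/(v·dt) = 0.428344  →  δ = 0.4047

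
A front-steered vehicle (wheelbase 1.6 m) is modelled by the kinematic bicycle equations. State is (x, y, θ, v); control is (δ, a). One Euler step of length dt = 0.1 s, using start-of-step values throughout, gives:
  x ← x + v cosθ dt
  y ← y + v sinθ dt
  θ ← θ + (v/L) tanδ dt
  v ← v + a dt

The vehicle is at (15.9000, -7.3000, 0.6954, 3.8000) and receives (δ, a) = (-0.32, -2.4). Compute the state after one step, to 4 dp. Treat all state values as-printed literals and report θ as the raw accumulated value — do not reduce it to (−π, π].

x' = 15.9000 + 3.8000·cos(0.6954)·0.1 = 16.1918
y' = -7.3000 + 3.8000·sin(0.6954)·0.1 = -7.0565
θ' = 0.6954 + (3.8000/1.6)·tan(-0.32)·0.1 = 0.6167
v' = 3.8000 − 2.4000·0.1 = 3.5600

(16.1918, -7.0565, 0.6167, 3.5600)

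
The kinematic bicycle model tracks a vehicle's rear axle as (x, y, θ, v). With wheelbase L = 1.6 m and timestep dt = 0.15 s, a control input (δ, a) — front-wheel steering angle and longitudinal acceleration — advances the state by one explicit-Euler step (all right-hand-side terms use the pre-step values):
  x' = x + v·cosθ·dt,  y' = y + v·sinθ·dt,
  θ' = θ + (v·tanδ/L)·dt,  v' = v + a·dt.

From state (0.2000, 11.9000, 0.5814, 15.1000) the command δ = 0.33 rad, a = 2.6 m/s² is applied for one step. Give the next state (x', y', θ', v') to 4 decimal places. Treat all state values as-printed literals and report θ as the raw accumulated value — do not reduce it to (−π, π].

(2.0928, 13.1439, 1.0663, 15.4900)

x' = 0.2000 + 15.1000·cos(0.5814)·0.15 = 2.0928
y' = 11.9000 + 15.1000·sin(0.5814)·0.15 = 13.1439
θ' = 0.5814 + (15.1000/1.6)·tan(0.33)·0.15 = 1.0663
v' = 15.1000 + 2.6000·0.15 = 15.4900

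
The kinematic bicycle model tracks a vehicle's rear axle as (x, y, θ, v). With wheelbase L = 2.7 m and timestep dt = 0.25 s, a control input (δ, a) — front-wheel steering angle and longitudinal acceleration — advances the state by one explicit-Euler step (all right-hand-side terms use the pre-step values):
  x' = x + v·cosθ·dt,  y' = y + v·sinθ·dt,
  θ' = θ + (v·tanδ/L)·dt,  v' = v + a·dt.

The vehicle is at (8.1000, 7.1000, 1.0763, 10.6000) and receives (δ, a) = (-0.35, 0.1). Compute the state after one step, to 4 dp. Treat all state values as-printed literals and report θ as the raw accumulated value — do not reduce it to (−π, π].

x' = 8.1000 + 10.6000·cos(1.0763)·0.25 = 9.3577
y' = 7.1000 + 10.6000·sin(1.0763)·0.25 = 9.4326
θ' = 1.0763 + (10.6000/2.7)·tan(-0.35)·0.25 = 0.7180
v' = 10.6000 + 0.1000·0.25 = 10.6250

(9.3577, 9.4326, 0.7180, 10.6250)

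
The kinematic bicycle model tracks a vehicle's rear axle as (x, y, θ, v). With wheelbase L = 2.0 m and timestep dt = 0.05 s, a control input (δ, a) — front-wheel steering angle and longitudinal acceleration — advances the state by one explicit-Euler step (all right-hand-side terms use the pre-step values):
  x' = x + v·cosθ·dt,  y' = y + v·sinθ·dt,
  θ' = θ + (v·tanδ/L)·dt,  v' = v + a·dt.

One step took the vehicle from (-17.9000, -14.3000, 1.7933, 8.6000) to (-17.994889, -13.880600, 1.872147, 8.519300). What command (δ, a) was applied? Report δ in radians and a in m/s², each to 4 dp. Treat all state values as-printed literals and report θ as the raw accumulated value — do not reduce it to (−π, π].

a = (v'−v)/dt = (-0.080700)/0.05 = -1.6140
Δθ = θ'−θ = 0.078847;  (v·dt/L) = 8.6000·0.05/2.0 = 0.215000
tan δ = Δθ·L/(v·dt) = 0.366730  →  δ = 0.3515

δ = 0.3515, a = -1.6140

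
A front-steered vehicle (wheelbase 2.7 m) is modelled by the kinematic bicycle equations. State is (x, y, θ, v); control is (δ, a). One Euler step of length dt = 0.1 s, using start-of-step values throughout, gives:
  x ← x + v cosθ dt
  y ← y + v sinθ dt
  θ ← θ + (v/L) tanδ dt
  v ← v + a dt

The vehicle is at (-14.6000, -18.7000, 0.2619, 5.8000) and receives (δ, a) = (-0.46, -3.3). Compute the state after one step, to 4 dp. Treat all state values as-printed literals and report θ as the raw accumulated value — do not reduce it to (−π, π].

x' = -14.6000 + 5.8000·cos(0.2619)·0.1 = -14.0398
y' = -18.7000 + 5.8000·sin(0.2619)·0.1 = -18.5498
θ' = 0.2619 + (5.8000/2.7)·tan(-0.46)·0.1 = 0.1555
v' = 5.8000 − 3.3000·0.1 = 5.4700

(-14.0398, -18.5498, 0.1555, 5.4700)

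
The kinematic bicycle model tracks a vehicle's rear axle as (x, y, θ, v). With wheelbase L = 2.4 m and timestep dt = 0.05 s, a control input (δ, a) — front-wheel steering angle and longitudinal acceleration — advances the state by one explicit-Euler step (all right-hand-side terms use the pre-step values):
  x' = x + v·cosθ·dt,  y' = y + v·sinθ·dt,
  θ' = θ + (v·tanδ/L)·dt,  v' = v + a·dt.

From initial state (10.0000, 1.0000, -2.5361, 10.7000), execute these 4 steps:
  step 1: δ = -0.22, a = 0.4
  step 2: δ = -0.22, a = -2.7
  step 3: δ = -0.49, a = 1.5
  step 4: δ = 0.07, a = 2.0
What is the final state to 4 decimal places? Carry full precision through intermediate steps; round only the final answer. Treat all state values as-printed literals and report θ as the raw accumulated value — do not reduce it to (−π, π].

after step 1 (δ=-0.22, a=0.4): (9.560111, 0.695496, -2.585948, 10.720000)
after step 2 (δ=-0.22, a=-2.7): (9.104747, 0.412761, -2.635890, 10.585000)
after step 3 (δ=-0.49, a=1.5): (8.641741, 0.156380, -2.753513, 10.660000)
after step 4 (δ=0.07, a=2.0): (8.148376, -0.045313, -2.737942, 10.760000)

(8.1484, -0.0453, -2.7379, 10.7600)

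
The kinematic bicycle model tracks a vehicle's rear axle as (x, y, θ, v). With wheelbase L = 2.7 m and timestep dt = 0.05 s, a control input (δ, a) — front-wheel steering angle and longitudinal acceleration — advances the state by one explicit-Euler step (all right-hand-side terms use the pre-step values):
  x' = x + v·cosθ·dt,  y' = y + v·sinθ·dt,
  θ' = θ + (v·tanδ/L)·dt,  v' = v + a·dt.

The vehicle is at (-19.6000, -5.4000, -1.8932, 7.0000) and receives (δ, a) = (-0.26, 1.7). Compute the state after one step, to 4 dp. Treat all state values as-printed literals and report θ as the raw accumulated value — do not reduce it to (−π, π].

x' = -19.6000 + 7.0000·cos(-1.8932)·0.05 = -19.7109
y' = -5.4000 + 7.0000·sin(-1.8932)·0.05 = -5.7320
θ' = -1.8932 + (7.0000/2.7)·tan(-0.26)·0.05 = -1.9277
v' = 7.0000 + 1.7000·0.05 = 7.0850

(-19.7109, -5.7320, -1.9277, 7.0850)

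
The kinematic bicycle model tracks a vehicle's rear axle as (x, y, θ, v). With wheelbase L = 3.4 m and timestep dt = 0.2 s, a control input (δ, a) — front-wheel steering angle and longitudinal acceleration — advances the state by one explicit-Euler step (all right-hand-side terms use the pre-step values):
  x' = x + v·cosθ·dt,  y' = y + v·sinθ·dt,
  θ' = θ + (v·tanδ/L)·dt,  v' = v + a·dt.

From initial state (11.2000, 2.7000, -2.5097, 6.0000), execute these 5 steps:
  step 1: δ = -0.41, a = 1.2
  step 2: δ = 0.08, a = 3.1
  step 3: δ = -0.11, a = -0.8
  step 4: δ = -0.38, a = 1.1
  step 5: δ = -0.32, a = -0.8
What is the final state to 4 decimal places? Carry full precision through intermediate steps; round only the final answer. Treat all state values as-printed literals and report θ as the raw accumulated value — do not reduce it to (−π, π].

(5.4066, -0.2665, -2.9706, 6.7600)

after step 1 (δ=-0.41, a=1.2): (10.231707, 1.991192, -2.663099, 6.240000)
after step 2 (δ=0.08, a=3.1): (9.123870, 1.416560, -2.633672, 6.860000)
after step 3 (δ=-0.11, a=-0.8): (7.925075, 0.749272, -2.678240, 6.700000)
after step 4 (δ=-0.38, a=1.1): (6.726366, 0.150359, -2.835655, 6.920000)
after step 5 (δ=-0.32, a=-0.8): (5.406632, -0.266483, -2.970550, 6.760000)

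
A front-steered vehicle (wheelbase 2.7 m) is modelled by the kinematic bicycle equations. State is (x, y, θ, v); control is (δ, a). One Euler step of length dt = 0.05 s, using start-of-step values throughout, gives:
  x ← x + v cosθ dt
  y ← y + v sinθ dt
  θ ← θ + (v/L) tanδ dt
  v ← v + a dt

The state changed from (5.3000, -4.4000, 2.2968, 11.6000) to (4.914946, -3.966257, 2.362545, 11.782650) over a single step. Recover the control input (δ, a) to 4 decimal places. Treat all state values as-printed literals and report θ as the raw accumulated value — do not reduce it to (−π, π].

δ = 0.2970, a = 3.6530

a = (v'−v)/dt = (0.182650)/0.05 = 3.6530
Δθ = θ'−θ = 0.065745;  (v·dt/L) = 11.6000·0.05/2.7 = 0.214815
tan δ = Δθ·L/(v·dt) = 0.306054  →  δ = 0.2970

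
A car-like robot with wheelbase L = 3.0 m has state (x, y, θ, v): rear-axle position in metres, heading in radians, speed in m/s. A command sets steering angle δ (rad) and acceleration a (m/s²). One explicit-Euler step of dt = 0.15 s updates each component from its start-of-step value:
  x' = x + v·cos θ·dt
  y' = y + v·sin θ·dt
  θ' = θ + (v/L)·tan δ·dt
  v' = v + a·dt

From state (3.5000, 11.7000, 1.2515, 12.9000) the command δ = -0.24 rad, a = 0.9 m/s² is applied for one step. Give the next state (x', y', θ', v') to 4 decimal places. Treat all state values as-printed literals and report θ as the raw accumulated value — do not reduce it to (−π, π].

x' = 3.5000 + 12.9000·cos(1.2515)·0.15 = 4.1074
y' = 11.7000 + 12.9000·sin(1.2515)·0.15 = 13.5372
θ' = 1.2515 + (12.9000/3.0)·tan(-0.24)·0.15 = 1.0937
v' = 12.9000 + 0.9000·0.15 = 13.0350

(4.1074, 13.5372, 1.0937, 13.0350)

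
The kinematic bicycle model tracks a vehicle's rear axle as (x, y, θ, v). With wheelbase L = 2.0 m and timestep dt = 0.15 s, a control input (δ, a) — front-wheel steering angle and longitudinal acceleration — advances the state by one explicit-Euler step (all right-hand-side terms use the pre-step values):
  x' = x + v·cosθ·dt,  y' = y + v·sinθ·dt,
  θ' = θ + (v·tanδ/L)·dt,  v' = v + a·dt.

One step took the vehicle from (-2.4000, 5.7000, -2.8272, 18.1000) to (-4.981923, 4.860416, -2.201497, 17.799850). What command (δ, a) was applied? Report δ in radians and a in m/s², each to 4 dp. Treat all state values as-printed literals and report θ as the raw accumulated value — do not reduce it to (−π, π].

δ = 0.4319, a = -2.0010

a = (v'−v)/dt = (-0.300150)/0.15 = -2.0010
Δθ = θ'−θ = 0.625703;  (v·dt/L) = 18.1000·0.15/2.0 = 1.357500
tan δ = Δθ·L/(v·dt) = 0.460923  →  δ = 0.4319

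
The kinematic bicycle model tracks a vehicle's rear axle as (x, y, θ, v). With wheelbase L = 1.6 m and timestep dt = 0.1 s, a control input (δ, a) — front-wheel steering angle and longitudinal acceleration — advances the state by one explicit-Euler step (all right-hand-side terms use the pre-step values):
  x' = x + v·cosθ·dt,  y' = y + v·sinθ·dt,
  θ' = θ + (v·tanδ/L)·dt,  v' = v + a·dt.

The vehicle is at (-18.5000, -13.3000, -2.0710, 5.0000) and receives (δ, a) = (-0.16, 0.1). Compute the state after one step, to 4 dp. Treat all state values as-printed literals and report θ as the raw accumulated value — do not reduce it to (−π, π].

(-18.7398, -13.7387, -2.1214, 5.0100)

x' = -18.5000 + 5.0000·cos(-2.0710)·0.1 = -18.7398
y' = -13.3000 + 5.0000·sin(-2.0710)·0.1 = -13.7387
θ' = -2.0710 + (5.0000/1.6)·tan(-0.16)·0.1 = -2.1214
v' = 5.0000 + 0.1000·0.1 = 5.0100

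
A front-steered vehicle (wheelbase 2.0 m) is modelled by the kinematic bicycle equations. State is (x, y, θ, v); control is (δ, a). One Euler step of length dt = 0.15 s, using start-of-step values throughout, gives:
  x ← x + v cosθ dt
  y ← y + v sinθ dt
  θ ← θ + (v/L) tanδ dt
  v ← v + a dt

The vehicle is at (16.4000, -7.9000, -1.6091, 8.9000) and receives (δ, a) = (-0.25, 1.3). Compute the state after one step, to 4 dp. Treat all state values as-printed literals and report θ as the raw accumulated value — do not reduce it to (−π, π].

(16.3489, -9.2340, -1.7795, 9.0950)

x' = 16.4000 + 8.9000·cos(-1.6091)·0.15 = 16.3489
y' = -7.9000 + 8.9000·sin(-1.6091)·0.15 = -9.2340
θ' = -1.6091 + (8.9000/2.0)·tan(-0.25)·0.15 = -1.7795
v' = 8.9000 + 1.3000·0.15 = 9.0950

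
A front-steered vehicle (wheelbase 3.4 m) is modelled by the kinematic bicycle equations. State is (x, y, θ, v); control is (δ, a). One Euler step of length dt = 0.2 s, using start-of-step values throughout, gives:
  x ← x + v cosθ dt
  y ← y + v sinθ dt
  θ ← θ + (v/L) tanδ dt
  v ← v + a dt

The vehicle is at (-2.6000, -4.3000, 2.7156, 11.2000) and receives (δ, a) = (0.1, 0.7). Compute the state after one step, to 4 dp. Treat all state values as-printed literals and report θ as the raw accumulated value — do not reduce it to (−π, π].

x' = -2.6000 + 11.2000·cos(2.7156)·0.2 = -4.6398
y' = -4.3000 + 11.2000·sin(2.7156)·0.2 = -3.3744
θ' = 2.7156 + (11.2000/3.4)·tan(0.1)·0.2 = 2.7817
v' = 11.2000 + 0.7000·0.2 = 11.3400

(-4.6398, -3.3744, 2.7817, 11.3400)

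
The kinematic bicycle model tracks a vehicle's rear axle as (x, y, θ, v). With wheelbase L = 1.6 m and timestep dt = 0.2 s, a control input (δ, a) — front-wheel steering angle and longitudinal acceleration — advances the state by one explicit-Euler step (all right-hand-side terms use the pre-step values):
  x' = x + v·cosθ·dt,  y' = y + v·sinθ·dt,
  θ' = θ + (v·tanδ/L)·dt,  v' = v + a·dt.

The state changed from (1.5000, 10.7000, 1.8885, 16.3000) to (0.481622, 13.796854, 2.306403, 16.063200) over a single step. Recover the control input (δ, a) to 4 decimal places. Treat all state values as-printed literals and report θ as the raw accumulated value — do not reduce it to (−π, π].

δ = 0.2023, a = -1.1840

a = (v'−v)/dt = (-0.236800)/0.2 = -1.1840
Δθ = θ'−θ = 0.417903;  (v·dt/L) = 16.3000·0.2/1.6 = 2.037500
tan δ = Δθ·L/(v·dt) = 0.205106  →  δ = 0.2023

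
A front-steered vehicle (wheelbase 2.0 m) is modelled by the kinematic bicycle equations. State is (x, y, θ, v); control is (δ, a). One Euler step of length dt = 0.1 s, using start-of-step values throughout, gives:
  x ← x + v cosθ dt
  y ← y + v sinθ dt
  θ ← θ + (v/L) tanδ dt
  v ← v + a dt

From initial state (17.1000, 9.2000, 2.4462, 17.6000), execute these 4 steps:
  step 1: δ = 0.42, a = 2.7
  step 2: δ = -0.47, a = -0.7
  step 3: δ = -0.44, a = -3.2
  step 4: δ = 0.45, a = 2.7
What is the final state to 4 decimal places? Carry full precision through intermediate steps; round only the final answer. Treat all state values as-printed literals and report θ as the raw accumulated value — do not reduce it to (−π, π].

(12.0745, 13.6943, 2.3885, 17.7500)

after step 1 (δ=0.42, a=2.7): (15.748668, 10.327609, 2.839184, 17.870000)
after step 2 (δ=-0.47, a=-0.7): (14.042759, 10.859814, 2.385316, 17.800000)
after step 3 (δ=-0.44, a=-3.2): (12.747993, 12.081282, 1.966322, 17.480000)
after step 4 (δ=0.45, a=2.7): (12.074501, 13.694326, 2.388512, 17.750000)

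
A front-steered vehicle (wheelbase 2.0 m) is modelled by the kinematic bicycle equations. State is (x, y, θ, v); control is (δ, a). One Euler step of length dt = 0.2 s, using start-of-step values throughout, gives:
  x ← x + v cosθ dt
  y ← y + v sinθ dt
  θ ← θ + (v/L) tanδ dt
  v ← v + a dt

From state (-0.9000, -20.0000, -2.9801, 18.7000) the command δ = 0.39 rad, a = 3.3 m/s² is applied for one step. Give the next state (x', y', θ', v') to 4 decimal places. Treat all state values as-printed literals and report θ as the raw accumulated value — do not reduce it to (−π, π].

(-4.5913, -20.6014, -2.2114, 19.3600)

x' = -0.9000 + 18.7000·cos(-2.9801)·0.2 = -4.5913
y' = -20.0000 + 18.7000·sin(-2.9801)·0.2 = -20.6014
θ' = -2.9801 + (18.7000/2.0)·tan(0.39)·0.2 = -2.2114
v' = 18.7000 + 3.3000·0.2 = 19.3600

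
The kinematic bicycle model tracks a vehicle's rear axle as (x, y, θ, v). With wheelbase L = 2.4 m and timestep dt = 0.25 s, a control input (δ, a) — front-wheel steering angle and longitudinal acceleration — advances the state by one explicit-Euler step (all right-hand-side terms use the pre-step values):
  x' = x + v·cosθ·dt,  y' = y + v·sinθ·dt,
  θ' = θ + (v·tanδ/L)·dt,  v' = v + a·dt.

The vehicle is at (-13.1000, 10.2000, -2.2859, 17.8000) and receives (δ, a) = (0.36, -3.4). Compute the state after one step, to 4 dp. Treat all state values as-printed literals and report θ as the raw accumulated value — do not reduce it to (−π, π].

(-16.0178, 6.8401, -1.5880, 16.9500)

x' = -13.1000 + 17.8000·cos(-2.2859)·0.25 = -16.0178
y' = 10.2000 + 17.8000·sin(-2.2859)·0.25 = 6.8401
θ' = -2.2859 + (17.8000/2.4)·tan(0.36)·0.25 = -1.5880
v' = 17.8000 − 3.4000·0.25 = 16.9500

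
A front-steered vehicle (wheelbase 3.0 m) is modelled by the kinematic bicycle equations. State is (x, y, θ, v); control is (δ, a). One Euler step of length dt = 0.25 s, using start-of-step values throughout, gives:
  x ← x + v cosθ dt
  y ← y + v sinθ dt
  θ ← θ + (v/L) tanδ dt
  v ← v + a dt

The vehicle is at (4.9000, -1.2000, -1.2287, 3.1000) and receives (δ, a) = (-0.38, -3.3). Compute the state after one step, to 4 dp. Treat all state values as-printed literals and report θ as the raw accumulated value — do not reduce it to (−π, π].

(5.1600, -1.9301, -1.3319, 2.2750)

x' = 4.9000 + 3.1000·cos(-1.2287)·0.25 = 5.1600
y' = -1.2000 + 3.1000·sin(-1.2287)·0.25 = -1.9301
θ' = -1.2287 + (3.1000/3.0)·tan(-0.38)·0.25 = -1.3319
v' = 3.1000 − 3.3000·0.25 = 2.2750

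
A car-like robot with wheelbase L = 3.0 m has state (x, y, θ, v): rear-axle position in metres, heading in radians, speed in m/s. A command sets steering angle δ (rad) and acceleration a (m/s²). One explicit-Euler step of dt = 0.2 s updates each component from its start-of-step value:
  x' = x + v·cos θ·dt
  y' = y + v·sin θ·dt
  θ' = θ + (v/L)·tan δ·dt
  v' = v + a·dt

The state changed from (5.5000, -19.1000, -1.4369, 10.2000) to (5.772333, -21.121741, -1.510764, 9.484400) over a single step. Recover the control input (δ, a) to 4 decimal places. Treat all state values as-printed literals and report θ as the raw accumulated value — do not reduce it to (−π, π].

δ = -0.1082, a = -3.5780

a = (v'−v)/dt = (-0.715600)/0.2 = -3.5780
Δθ = θ'−θ = -0.073864;  (v·dt/L) = 10.2000·0.2/3.0 = 0.680000
tan δ = Δθ·L/(v·dt) = -0.108624  →  δ = -0.1082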